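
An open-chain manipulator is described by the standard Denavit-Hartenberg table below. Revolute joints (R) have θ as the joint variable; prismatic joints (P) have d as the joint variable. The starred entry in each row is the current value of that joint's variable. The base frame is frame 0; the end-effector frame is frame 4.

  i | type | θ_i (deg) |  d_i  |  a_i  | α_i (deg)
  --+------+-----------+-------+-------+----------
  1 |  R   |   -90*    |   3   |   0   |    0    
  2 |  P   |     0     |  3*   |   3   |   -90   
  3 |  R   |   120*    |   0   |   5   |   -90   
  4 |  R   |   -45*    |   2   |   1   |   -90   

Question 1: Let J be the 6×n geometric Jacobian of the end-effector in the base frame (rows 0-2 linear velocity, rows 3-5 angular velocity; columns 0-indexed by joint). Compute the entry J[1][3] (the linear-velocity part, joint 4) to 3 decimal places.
0.354

axis z_3 = (-0.0000,0.8660,0.5000); lever o_n−o_3 = (0.7071,2.0856,0.3876)
cross product → J_v[:, 3] = (-0.7071,0.3536,-0.6124)
J_ω[:, 3] = z_3
entry J[1][3] = 0.3536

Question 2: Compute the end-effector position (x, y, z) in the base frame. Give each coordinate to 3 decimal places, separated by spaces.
after link 1: o_1 = (0.0000, 0.0000, 3.0000)
after link 2: o_2 = (0.0000, -3.0000, 6.0000)
after link 3: o_3 = (0.0000, -0.5000, 1.6699)
after link 4: o_4 = (0.7071, 1.5856, 2.0575)

0.707 1.586 2.058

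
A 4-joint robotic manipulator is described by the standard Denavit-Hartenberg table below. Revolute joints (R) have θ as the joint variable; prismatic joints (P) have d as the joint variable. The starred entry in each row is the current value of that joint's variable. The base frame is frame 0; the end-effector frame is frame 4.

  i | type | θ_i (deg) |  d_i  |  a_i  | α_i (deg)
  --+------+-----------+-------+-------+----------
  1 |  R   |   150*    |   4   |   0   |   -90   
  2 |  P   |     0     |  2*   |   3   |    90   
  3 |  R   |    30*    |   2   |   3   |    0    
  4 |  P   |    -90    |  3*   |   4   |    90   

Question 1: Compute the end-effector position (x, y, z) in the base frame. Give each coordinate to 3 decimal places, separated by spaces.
after link 1: o_1 = (0.0000, 0.0000, 4.0000)
after link 2: o_2 = (-3.5981, -0.2321, 4.0000)
after link 3: o_3 = (-6.5981, -0.2321, 6.0000)
after link 4: o_4 = (-6.5981, 3.7679, 9.0000)

-6.598 3.768 9.000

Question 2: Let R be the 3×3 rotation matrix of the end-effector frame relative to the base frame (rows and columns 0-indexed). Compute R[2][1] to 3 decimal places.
End-effector y-axis (col 1 of R) = (-0.0000,-0.0000,1.0000)
R[2][1] = 1.0000

1.000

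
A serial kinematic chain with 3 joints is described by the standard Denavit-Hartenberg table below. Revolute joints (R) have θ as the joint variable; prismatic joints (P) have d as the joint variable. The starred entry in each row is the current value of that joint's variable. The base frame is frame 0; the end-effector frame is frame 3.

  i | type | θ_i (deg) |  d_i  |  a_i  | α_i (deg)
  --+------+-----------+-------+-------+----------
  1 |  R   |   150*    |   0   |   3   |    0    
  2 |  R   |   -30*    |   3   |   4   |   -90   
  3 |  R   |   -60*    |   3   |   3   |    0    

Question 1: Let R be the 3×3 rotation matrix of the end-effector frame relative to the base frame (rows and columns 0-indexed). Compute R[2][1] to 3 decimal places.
-0.500

End-effector y-axis (col 1 of R) = (-0.4330,0.7500,-0.5000)
R[2][1] = -0.5000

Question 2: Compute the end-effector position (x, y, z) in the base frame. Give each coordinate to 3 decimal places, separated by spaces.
after link 1: o_1 = (-2.5981, 1.5000, 0.0000)
after link 2: o_2 = (-4.5981, 4.9641, 3.0000)
after link 3: o_3 = (-7.9462, 4.7631, 5.5981)

-7.946 4.763 5.598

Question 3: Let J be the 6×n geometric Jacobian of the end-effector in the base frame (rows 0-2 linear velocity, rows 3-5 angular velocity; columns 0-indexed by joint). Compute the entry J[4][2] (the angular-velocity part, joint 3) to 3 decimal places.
axis z_2 = (-0.8660,-0.5000,0.0000); lever o_n−o_2 = (-3.3481,-0.2010,2.5981)
cross product → J_v[:, 2] = (-1.2990,2.2500,-1.5000)
J_ω[:, 2] = z_2
entry J[4][2] = -0.5000

-0.500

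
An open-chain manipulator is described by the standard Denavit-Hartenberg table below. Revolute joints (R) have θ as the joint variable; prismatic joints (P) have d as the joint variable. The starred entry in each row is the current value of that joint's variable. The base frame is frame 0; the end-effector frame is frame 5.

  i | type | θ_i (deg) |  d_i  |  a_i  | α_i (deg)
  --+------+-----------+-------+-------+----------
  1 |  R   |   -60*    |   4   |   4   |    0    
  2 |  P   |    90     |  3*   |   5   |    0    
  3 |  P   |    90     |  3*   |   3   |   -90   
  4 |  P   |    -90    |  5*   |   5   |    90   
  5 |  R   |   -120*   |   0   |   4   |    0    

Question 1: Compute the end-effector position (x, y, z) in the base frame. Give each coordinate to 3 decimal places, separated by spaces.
after link 1: o_1 = (2.0000, -3.4641, 4.0000)
after link 2: o_2 = (6.3301, -0.9641, 7.0000)
after link 3: o_3 = (4.8301, 1.6340, 10.0000)
after link 4: o_4 = (0.5000, -0.8660, 15.0000)
after link 5: o_5 = (3.5000, 0.8660, 13.0000)

3.500 0.866 13.000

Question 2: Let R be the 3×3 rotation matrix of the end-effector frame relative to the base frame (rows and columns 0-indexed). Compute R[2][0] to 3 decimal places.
End-effector x-axis (col 0 of R) = (0.7500,0.4330,-0.5000)
R[2][0] = -0.5000

-0.500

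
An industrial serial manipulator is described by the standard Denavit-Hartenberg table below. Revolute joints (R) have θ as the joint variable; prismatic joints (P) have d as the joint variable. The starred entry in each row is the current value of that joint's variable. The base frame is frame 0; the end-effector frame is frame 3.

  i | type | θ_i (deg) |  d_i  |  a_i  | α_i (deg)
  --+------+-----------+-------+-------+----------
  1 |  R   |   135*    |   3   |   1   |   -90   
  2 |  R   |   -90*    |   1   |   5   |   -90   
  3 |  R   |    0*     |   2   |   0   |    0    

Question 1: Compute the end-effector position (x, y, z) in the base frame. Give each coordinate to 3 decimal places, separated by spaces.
-2.828 1.414 8.000

after link 1: o_1 = (-0.7071, 0.7071, 3.0000)
after link 2: o_2 = (-1.4142, 0.0000, 8.0000)
after link 3: o_3 = (-2.8284, 1.4142, 8.0000)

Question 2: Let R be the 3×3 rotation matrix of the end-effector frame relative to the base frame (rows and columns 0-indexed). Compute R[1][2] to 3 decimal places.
0.707

End-effector z-axis (col 2 of R) = (-0.7071,0.7071,-0.0000)
R[1][2] = 0.7071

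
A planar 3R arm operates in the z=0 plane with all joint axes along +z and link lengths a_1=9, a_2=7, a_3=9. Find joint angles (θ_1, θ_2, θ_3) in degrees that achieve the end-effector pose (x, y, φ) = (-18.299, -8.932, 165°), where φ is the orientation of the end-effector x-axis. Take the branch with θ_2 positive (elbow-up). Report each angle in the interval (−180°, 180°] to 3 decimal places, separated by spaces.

wrist centre = target − a_3·(cos φ, sin φ) = (-9.6057, -11.2614)
cos θ_2 = (219.0873−9²−7²)/(2·9·7) = 0.7070; θ_2 = 45.0052° (elbow-up)
β = atan2(-11.2614,-9.6057) = -130.4633°; ψ = atan2(4.9502,13.9493) = 19.5383°
θ_1 = β − ψ = -150.0016°
θ_3 = φ − θ_1 − θ_2 = -90.0036° (wrapped to (-180°,180°])

-150.002 45.005 -90.004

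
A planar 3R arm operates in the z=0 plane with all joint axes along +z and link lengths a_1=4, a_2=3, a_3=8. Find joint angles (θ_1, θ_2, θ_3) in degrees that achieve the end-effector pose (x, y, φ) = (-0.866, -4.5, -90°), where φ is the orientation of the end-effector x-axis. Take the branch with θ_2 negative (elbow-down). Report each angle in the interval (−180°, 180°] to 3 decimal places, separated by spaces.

150.000 -120.000 -120.000

wrist centre = target − a_3·(cos φ, sin φ) = (-0.8660, 3.5000)
cos θ_2 = (13.0000−4²−3²)/(2·4·3) = -0.5000; θ_2 = -120.0001° (elbow-down)
β = atan2(3.5000,-0.8660) = 103.8975°; ψ = atan2(-2.5981,2.5000) = -46.1021°
θ_1 = β − ψ = 149.9996°
θ_3 = φ − θ_1 − θ_2 = -119.9995° (wrapped to (-180°,180°])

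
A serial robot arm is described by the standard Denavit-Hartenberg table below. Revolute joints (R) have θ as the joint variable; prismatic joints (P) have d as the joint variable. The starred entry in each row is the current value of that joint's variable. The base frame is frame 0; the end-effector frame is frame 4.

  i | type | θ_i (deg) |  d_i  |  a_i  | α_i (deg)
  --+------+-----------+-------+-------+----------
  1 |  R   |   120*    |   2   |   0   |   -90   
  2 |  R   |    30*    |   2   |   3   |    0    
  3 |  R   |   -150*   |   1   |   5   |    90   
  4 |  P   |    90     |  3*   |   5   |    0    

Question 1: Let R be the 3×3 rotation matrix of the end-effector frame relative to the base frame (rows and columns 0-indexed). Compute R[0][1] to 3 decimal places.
-0.250

End-effector y-axis (col 1 of R) = (-0.2500,0.4330,-0.8660)
R[0][1] = -0.2500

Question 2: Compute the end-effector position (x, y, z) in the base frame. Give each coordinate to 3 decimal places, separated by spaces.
after link 1: o_1 = (0.0000, 0.0000, 2.0000)
after link 2: o_2 = (-3.0311, 1.2500, 0.5000)
after link 3: o_3 = (-2.6471, -1.4151, 4.8301)
after link 4: o_4 = (-5.6782, -6.1651, 3.3301)

-5.678 -6.165 3.330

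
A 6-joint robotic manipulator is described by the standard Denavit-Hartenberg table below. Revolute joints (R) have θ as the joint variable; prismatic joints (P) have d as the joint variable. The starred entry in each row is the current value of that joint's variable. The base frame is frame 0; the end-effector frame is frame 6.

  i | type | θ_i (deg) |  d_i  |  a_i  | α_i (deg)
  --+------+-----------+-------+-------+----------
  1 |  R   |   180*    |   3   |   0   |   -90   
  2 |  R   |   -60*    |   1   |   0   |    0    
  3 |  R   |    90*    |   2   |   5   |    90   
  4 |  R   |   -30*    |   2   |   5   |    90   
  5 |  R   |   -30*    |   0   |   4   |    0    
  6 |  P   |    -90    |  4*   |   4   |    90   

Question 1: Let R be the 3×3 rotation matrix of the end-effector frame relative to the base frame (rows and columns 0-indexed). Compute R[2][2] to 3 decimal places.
End-effector z-axis (col 2 of R) = (0.3995,-0.4330,0.8080)
R[2][2] = 0.8080

0.808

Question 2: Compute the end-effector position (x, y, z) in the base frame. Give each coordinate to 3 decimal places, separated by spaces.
-5.714 3.696 -4.299

after link 1: o_1 = (0.0000, 0.0000, 3.0000)
after link 2: o_2 = (-0.0000, -1.0000, 3.0000)
after link 3: o_3 = (-4.3301, -3.0000, 0.5000)
after link 4: o_4 = (-9.0801, -0.5000, 0.0670)
after link 5: o_5 = (-10.6782, 1.2321, -3.1651)
after link 6: o_6 = (-5.7141, 3.6962, -4.2990)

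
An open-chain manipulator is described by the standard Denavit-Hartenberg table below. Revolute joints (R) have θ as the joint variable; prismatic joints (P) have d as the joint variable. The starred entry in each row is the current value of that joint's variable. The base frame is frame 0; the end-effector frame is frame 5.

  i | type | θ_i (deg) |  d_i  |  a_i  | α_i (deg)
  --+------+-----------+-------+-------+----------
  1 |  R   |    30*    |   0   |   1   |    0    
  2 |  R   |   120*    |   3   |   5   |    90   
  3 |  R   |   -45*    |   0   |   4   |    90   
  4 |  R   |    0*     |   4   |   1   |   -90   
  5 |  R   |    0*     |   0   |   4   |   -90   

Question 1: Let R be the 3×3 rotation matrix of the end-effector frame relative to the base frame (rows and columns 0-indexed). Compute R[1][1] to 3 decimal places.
End-effector y-axis (col 1 of R) = (-0.5000,-0.8660,-0.0000)
R[1][1] = -0.8660

-0.866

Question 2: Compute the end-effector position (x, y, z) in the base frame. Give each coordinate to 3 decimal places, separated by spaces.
-6.526 4.768 -6.192

after link 1: o_1 = (0.8660, 0.5000, 0.0000)
after link 2: o_2 = (-3.4641, 3.0000, 3.0000)
after link 3: o_3 = (-5.9136, 4.4142, 0.1716)
after link 4: o_4 = (-4.0765, 3.3536, -3.3640)
after link 5: o_5 = (-6.5260, 4.7678, -6.1924)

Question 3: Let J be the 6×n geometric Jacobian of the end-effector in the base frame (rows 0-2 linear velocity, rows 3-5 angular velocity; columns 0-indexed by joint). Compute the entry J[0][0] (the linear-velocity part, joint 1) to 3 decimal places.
-4.768

axis z_0 = ẑ; lever o_n−o_0 = (-6.5260,4.7678,-6.1924)
cross product → J_v[:, 0] = (-4.7678,-6.5260,0.0000)
J_ω[:, 0] = z_0
entry J[0][0] = -4.7678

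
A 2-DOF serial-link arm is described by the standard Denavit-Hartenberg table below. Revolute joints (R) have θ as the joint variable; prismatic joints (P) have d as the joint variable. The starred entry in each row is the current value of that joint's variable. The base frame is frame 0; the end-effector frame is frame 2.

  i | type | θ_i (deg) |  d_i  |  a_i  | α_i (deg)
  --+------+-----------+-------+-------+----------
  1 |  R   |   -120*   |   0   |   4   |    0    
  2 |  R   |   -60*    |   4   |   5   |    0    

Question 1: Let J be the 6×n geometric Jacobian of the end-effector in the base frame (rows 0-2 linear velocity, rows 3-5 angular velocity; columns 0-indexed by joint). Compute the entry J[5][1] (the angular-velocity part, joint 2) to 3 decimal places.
1.000

axis z_1 = (0.0000,0.0000,1.0000); lever o_n−o_1 = (-5.0000,-0.0000,4.0000)
cross product → J_v[:, 1] = (0.0000,-5.0000,0.0000)
J_ω[:, 1] = z_1
entry J[5][1] = 1.0000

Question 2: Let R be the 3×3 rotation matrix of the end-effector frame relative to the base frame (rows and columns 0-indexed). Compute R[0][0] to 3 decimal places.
End-effector x-axis (col 0 of R) = (-1.0000,-0.0000,0.0000)
R[0][0] = -1.0000

-1.000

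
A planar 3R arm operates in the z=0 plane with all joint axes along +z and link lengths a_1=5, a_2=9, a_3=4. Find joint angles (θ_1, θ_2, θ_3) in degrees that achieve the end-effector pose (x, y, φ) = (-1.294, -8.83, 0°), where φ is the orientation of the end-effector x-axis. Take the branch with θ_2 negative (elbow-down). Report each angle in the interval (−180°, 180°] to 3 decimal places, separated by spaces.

-59.997 -90.003 150.000

wrist centre = target − a_3·(cos φ, sin φ) = (-5.2940, -8.8300)
cos θ_2 = (105.9953−5²−9²)/(2·5·9) = -0.0001; θ_2 = -90.0030° (elbow-down)
β = atan2(-8.8300,-5.2940) = -120.9447°; ψ = atan2(-9.0000,4.9995) = -60.9477°
θ_1 = β − ψ = -59.9970°
θ_3 = φ − θ_1 − θ_2 = 150.0000° (wrapped to (-180°,180°])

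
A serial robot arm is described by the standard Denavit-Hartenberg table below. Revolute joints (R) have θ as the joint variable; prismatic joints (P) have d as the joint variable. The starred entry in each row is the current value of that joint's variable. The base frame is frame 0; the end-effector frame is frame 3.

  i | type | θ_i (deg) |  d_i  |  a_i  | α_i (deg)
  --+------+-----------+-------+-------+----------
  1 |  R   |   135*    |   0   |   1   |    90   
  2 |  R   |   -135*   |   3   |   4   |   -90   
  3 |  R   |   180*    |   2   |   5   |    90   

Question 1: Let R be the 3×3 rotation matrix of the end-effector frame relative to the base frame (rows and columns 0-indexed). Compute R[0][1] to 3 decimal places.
End-effector y-axis (col 1 of R) = (-0.5000,0.5000,-0.7071)
R[0][1] = -0.5000

-0.500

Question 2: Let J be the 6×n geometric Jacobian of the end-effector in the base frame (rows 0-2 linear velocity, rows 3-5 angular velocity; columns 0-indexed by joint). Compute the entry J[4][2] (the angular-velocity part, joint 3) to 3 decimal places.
0.500

axis z_2 = (-0.5000,0.5000,-0.7071); lever o_n−o_2 = (-3.5000,3.5000,2.1213)
cross product → J_v[:, 2] = (3.5355,3.5355,0.0000)
J_ω[:, 2] = z_2
entry J[4][2] = 0.5000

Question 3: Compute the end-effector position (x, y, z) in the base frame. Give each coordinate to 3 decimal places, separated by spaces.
-0.086 4.328 -0.707

after link 1: o_1 = (-0.7071, 0.7071, 0.0000)
after link 2: o_2 = (3.4142, 0.8284, -2.8284)
after link 3: o_3 = (-0.0858, 4.3284, -0.7071)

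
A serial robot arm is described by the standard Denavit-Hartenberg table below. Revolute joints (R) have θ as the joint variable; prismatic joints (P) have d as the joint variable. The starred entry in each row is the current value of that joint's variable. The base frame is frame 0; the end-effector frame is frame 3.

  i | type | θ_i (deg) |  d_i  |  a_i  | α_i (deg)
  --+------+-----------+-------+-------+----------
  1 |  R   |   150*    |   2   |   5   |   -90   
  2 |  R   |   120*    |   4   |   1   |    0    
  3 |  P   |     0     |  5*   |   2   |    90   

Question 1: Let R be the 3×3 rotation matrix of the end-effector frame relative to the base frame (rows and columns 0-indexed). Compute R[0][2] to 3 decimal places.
End-effector z-axis (col 2 of R) = (-0.7500,0.4330,-0.5000)
R[0][2] = -0.7500

-0.750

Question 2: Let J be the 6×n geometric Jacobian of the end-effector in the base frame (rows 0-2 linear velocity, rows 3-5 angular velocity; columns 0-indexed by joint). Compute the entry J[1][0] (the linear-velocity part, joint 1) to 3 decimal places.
axis z_0 = ẑ; lever o_n−o_0 = (-7.5311,-6.0442,-0.5981)
cross product → J_v[:, 0] = (6.0442,-7.5311,0.0000)
J_ω[:, 0] = z_0
entry J[1][0] = -7.5311

-7.531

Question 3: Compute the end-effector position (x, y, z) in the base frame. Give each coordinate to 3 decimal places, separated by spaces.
-7.531 -6.044 -0.598

after link 1: o_1 = (-4.3301, 2.5000, 2.0000)
after link 2: o_2 = (-5.8971, -1.2141, 1.1340)
after link 3: o_3 = (-7.5311, -6.0442, -0.5981)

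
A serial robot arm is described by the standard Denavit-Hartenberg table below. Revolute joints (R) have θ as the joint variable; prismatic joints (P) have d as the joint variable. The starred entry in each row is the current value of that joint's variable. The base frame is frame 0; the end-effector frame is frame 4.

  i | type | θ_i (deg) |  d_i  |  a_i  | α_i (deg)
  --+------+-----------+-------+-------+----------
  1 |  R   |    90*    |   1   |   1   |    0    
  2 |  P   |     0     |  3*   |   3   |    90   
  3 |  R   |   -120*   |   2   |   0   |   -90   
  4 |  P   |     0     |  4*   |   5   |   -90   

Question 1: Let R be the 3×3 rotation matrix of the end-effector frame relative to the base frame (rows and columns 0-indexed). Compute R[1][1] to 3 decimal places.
-0.866

End-effector y-axis (col 1 of R) = (-0.0000,-0.8660,0.5000)
R[1][1] = -0.8660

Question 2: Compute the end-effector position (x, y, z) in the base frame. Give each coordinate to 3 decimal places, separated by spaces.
2.000 4.964 -2.330

after link 1: o_1 = (0.0000, 1.0000, 1.0000)
after link 2: o_2 = (0.0000, 4.0000, 4.0000)
after link 3: o_3 = (2.0000, 4.0000, 4.0000)
after link 4: o_4 = (2.0000, 4.9641, -2.3301)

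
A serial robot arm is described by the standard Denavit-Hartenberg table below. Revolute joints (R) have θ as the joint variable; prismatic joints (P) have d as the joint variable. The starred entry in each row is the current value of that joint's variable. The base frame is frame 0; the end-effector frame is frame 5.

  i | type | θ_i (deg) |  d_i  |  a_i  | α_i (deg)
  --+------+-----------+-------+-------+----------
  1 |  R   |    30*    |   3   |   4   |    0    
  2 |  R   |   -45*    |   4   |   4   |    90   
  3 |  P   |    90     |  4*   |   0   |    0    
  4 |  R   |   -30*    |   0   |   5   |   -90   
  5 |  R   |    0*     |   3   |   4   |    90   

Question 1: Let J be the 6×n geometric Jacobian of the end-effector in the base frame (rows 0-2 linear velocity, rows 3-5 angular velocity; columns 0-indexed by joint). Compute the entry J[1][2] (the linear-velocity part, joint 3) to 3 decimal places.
prismatic axis z_2 = (-0.2588,-0.9659,0.0000)
J_v[:, 2] = z_2; J_ω[:, 2] = (0,0,0)
entry J[1][2] = -0.9659

-0.966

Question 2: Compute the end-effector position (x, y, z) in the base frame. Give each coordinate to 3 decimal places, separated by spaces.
8.130 -3.391 16.294

after link 1: o_1 = (3.4641, 2.0000, 3.0000)
after link 2: o_2 = (7.3278, 0.9647, 7.0000)
after link 3: o_3 = (6.2925, -2.8990, 7.0000)
after link 4: o_4 = (8.7073, -3.5460, 11.3301)
after link 5: o_5 = (8.1296, -3.3912, 16.2942)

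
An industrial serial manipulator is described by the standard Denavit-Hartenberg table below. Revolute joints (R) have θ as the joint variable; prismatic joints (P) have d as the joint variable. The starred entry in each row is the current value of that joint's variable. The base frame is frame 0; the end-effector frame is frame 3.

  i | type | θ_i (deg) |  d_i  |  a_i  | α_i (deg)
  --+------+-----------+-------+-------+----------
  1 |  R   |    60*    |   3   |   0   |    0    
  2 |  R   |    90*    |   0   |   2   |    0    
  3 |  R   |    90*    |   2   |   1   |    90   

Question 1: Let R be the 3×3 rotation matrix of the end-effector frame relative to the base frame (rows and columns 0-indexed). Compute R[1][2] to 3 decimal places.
0.500

End-effector z-axis (col 2 of R) = (-0.8660,0.5000,0.0000)
R[1][2] = 0.5000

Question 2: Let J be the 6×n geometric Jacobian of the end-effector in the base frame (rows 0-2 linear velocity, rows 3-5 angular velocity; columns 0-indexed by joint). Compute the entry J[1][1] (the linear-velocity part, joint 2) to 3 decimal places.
axis z_1 = (0.0000,0.0000,1.0000); lever o_n−o_1 = (-2.2321,0.1340,2.0000)
cross product → J_v[:, 1] = (-0.1340,-2.2321,0.0000)
J_ω[:, 1] = z_1
entry J[1][1] = -2.2321

-2.232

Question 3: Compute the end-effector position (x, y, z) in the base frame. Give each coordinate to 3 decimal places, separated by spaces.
-2.232 0.134 5.000

after link 1: o_1 = (0.0000, 0.0000, 3.0000)
after link 2: o_2 = (-1.7321, 1.0000, 3.0000)
after link 3: o_3 = (-2.2321, 0.1340, 5.0000)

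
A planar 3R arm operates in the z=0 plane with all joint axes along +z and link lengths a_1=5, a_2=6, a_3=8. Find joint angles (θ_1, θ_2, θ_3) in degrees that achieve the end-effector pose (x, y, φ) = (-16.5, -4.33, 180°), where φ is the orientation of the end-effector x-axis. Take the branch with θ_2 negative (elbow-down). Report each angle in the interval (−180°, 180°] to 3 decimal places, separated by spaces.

wrist centre = target − a_3·(cos φ, sin φ) = (-8.5000, -4.3300)
cos θ_2 = (90.9989−5²−6²)/(2·5·6) = 0.5000; θ_2 = -60.0012° (elbow-down)
β = atan2(-4.3300,-8.5000) = -153.0052°; ψ = atan2(-5.1962,7.9999) = -33.0052°
θ_1 = β − ψ = -120.0000°
θ_3 = φ − θ_1 − θ_2 = 0.0012° (wrapped to (-180°,180°])

-120.000 -60.001 0.001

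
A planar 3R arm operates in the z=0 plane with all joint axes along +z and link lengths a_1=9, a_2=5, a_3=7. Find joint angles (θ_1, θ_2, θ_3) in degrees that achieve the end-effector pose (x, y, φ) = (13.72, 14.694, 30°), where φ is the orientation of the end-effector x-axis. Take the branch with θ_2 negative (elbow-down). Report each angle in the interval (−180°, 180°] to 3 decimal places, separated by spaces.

66.244 -29.993 -6.251

wrist centre = target − a_3·(cos φ, sin φ) = (7.6578, 11.1940)
cos θ_2 = (183.9479−9²−5²)/(2·9·5) = 0.8661; θ_2 = -29.9929° (elbow-down)
β = atan2(11.1940,7.6578) = 55.6239°; ψ = atan2(-2.4995,13.3304) = -10.6197°
θ_1 = β − ψ = 66.2436°
θ_3 = φ − θ_1 − θ_2 = -6.2507° (wrapped to (-180°,180°])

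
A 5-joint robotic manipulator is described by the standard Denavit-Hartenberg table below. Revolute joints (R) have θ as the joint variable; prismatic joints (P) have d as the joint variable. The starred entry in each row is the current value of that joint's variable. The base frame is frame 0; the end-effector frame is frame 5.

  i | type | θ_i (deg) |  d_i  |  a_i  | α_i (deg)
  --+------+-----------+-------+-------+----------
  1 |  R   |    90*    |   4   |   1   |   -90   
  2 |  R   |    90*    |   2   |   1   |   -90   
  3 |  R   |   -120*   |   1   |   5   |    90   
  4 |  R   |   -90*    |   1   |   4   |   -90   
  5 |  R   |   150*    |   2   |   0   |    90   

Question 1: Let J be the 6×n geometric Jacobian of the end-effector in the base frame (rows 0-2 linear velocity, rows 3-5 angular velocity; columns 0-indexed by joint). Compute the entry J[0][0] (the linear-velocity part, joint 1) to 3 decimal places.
axis z_0 = ẑ; lever o_n−o_0 = (-7.5622,4.0000,7.3660)
cross product → J_v[:, 0] = (-4.0000,-7.5622,0.0000)
J_ω[:, 0] = z_0
entry J[0][0] = -4.0000

-4.000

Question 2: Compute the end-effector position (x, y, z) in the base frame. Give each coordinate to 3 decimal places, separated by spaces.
-7.562 4.000 7.366

after link 1: o_1 = (0.0000, 1.0000, 4.0000)
after link 2: o_2 = (-2.0000, 1.0000, 3.0000)
after link 3: o_3 = (-6.3301, 0.0000, 5.5000)
after link 4: o_4 = (-5.8301, 4.0000, 6.3660)
after link 5: o_5 = (-7.5622, 4.0000, 7.3660)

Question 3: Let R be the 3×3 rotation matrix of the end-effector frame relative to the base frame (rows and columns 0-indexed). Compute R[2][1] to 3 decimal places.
End-effector y-axis (col 1 of R) = (-0.8660,-0.0000,0.5000)
R[2][1] = 0.5000

0.500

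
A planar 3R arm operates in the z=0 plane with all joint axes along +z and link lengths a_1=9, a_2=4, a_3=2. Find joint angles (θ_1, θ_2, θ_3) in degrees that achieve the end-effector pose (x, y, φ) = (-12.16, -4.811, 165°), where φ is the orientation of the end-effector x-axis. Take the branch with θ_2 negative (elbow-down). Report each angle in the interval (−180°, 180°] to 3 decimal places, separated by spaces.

wrist centre = target − a_3·(cos φ, sin φ) = (-10.2281, -5.3286)
cos θ_2 = (133.0094−9²−4²)/(2·9·4) = 0.5001; θ_2 = -59.9914° (elbow-down)
β = atan2(-5.3286,-10.2281) = -152.4815°; ψ = atan2(-3.4638,11.0005) = -17.4780°
θ_1 = β − ψ = -135.0035°
θ_3 = φ − θ_1 − θ_2 = -0.0051° (wrapped to (-180°,180°])

-135.004 -59.991 -0.005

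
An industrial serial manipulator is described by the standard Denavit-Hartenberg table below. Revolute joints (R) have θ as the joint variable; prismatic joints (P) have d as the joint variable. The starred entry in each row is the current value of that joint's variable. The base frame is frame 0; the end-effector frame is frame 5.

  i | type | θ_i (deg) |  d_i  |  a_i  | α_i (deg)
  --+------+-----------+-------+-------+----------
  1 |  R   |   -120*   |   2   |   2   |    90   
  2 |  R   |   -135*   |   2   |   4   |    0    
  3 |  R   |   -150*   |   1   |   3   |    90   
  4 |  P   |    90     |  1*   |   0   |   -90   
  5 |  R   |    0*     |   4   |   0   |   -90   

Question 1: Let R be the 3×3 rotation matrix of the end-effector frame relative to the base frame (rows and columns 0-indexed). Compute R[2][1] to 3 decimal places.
End-effector y-axis (col 1 of R) = (-0.1294,-0.2241,0.9659)
R[2][1] = 0.9659

0.966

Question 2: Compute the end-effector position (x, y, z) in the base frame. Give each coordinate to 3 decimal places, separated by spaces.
after link 1: o_1 = (-1.0000, -1.7321, 2.0000)
after link 2: o_2 = (-1.3178, 1.7174, -0.8284)
after link 3: o_3 = (-2.5721, 1.5450, 2.0694)
after link 4: o_4 = (-3.0551, 0.7085, 1.8105)
after link 5: o_5 = (-2.5374, 1.6051, -2.0532)

-2.537 1.605 -2.053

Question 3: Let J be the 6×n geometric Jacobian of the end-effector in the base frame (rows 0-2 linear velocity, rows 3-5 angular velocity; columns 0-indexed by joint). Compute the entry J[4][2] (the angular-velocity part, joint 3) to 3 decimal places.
axis z_2 = (-0.8660,0.5000,0.0000); lever o_n−o_2 = (-1.2196,-0.1124,-1.2247)
cross product → J_v[:, 2] = (-0.6124,-1.0607,0.7071)
J_ω[:, 2] = z_2
entry J[4][2] = 0.5000

0.500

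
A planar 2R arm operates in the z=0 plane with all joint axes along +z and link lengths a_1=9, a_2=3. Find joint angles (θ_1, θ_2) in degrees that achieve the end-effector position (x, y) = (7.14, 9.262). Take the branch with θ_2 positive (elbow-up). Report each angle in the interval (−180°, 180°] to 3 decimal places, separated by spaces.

cos θ_2 = (136.7642−9²−3²)/(2·9·3) = 0.8660; θ_2 = 30.0024° (elbow-up)
β = atan2(9.2620,7.1400) = 52.3717°; ψ = atan2(1.5001,11.5980) = 7.3698°
θ_1 = β − ψ = 45.0018°

45.002 30.002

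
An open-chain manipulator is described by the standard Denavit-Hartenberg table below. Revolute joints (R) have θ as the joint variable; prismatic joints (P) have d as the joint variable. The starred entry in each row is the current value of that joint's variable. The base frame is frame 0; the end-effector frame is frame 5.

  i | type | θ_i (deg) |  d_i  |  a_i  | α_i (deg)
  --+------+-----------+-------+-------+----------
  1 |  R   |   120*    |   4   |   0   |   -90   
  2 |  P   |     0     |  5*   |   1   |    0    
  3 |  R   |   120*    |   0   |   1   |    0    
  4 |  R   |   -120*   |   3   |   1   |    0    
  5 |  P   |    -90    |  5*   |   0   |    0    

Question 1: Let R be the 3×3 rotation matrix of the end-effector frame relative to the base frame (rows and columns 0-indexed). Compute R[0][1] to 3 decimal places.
-0.500

End-effector y-axis (col 1 of R) = (-0.5000,0.8660,-0.0000)
R[0][1] = -0.5000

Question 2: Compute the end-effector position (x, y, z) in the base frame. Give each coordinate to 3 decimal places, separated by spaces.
after link 1: o_1 = (0.0000, 0.0000, 4.0000)
after link 2: o_2 = (-4.8301, -1.6340, 4.0000)
after link 3: o_3 = (-4.5801, -2.0670, 3.1340)
after link 4: o_4 = (-7.6782, -2.7010, 3.1340)
after link 5: o_5 = (-12.0083, -5.2010, 3.1340)

-12.008 -5.201 3.134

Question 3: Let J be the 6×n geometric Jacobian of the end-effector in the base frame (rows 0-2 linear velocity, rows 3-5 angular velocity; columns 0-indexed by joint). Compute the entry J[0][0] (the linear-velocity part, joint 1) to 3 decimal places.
5.201

axis z_0 = ẑ; lever o_n−o_0 = (-12.0083,-5.2010,3.1340)
cross product → J_v[:, 0] = (5.2010,-12.0083,0.0000)
J_ω[:, 0] = z_0
entry J[0][0] = 5.2010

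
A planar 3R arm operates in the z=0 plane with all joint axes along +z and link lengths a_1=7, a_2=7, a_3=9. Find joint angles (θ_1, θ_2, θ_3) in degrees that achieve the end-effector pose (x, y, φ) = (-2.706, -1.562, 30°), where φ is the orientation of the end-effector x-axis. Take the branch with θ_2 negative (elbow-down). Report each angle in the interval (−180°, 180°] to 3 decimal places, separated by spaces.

-120.002 -59.998 -150.000

wrist centre = target − a_3·(cos φ, sin φ) = (-10.5002, -6.0620)
cos θ_2 = (147.0026−7²−7²)/(2·7·7) = 0.5000; θ_2 = -59.9982° (elbow-down)
β = atan2(-6.0620,-10.5002) = -150.0013°; ψ = atan2(-6.0621,10.5002) = -29.9991°
θ_1 = β − ψ = -120.0022°
θ_3 = φ − θ_1 − θ_2 = -149.9996° (wrapped to (-180°,180°])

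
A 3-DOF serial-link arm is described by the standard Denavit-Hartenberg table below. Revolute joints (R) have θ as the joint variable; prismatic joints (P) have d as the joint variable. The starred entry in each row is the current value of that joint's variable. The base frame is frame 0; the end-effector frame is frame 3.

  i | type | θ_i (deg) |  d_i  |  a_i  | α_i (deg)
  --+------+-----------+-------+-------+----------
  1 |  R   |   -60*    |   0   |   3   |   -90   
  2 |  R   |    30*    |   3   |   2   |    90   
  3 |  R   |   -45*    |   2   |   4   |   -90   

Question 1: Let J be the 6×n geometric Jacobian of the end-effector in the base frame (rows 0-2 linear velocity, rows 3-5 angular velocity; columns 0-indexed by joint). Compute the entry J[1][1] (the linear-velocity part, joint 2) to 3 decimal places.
axis z_1 = (0.8660,0.5000,0.0000); lever o_n−o_1 = (2.7394,-4.4016,-0.6822)
cross product → J_v[:, 1] = (-0.3411,0.5908,-5.1815)
J_ω[:, 1] = z_1
entry J[1][1] = 0.5908

0.591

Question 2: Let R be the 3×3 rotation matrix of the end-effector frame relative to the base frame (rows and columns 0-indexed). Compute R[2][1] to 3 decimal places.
-0.866

End-effector y-axis (col 1 of R) = (-0.2500,0.4330,-0.8660)
R[2][1] = -0.8660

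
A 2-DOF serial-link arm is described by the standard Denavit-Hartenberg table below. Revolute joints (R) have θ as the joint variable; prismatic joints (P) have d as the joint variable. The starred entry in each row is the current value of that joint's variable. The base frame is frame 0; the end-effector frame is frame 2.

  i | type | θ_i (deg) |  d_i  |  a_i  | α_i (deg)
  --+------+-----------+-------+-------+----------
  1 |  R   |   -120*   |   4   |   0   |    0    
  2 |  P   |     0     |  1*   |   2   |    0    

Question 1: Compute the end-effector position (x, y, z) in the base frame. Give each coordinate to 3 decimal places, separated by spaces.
after link 1: o_1 = (0.0000, 0.0000, 4.0000)
after link 2: o_2 = (-1.0000, -1.7321, 5.0000)

-1.000 -1.732 5.000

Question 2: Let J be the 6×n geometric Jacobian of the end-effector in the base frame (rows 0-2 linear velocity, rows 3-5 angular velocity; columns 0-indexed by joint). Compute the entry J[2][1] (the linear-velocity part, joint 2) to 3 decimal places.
1.000

prismatic axis z_1 = (0.0000,0.0000,1.0000)
J_v[:, 1] = z_1; J_ω[:, 1] = (0,0,0)
entry J[2][1] = 1.0000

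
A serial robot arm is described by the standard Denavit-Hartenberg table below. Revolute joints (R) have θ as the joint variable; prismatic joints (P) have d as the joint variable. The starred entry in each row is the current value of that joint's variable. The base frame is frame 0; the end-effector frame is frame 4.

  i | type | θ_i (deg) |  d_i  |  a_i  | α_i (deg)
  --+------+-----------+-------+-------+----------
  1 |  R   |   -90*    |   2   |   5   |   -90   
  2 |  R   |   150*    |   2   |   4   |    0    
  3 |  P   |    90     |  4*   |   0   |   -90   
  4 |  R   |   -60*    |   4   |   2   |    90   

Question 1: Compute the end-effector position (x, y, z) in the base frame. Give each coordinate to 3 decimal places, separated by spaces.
7.732 -4.500 2.866

after link 1: o_1 = (0.0000, -5.0000, 2.0000)
after link 2: o_2 = (2.0000, -1.5359, 0.0000)
after link 3: o_3 = (6.0000, -1.5359, 0.0000)
after link 4: o_4 = (7.7321, -4.5000, 2.8660)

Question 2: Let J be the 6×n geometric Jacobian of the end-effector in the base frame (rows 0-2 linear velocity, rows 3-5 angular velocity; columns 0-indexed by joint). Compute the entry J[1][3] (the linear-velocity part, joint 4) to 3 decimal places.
0.866

axis z_3 = (0.0000,-0.8660,0.5000); lever o_n−o_3 = (1.7321,-2.9641,2.8660)
cross product → J_v[:, 3] = (-1.0000,0.8660,1.5000)
J_ω[:, 3] = z_3
entry J[1][3] = 0.8660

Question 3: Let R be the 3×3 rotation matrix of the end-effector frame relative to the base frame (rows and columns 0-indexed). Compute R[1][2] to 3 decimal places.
-0.433

End-effector z-axis (col 2 of R) = (0.5000,-0.4330,-0.7500)
R[1][2] = -0.4330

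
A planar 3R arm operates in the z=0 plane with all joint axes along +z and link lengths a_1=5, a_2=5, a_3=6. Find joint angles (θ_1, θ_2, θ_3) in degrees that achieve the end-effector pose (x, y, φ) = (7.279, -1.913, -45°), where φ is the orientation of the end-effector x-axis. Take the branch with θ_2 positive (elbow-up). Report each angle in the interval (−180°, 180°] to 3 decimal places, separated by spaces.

-30.001 134.997 -149.995

wrist centre = target − a_3·(cos φ, sin φ) = (3.0364, 2.3296)
cos θ_2 = (14.6467−5²−5²)/(2·5·5) = -0.7071; θ_2 = 134.9967° (elbow-up)
β = atan2(2.3296,3.0364) = 37.4972°; ψ = atan2(3.5357,1.4647) = 67.4983°
θ_1 = β − ψ = -30.0012°
θ_3 = φ − θ_1 − θ_2 = -149.9955° (wrapped to (-180°,180°])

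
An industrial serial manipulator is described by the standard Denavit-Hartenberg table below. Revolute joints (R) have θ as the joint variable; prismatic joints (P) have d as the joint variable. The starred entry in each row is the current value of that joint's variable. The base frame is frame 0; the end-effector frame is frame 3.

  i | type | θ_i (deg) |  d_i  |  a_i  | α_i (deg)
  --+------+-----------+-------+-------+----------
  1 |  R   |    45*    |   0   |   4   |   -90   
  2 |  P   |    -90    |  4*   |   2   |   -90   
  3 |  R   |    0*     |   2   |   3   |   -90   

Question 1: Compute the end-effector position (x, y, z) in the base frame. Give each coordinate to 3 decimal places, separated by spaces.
1.414 7.071 5.000

after link 1: o_1 = (2.8284, 2.8284, 0.0000)
after link 2: o_2 = (0.0000, 5.6569, 2.0000)
after link 3: o_3 = (1.4142, 7.0711, 5.0000)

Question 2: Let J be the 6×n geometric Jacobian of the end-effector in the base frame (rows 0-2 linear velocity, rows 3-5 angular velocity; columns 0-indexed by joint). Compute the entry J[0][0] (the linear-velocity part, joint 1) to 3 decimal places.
-7.071

axis z_0 = ẑ; lever o_n−o_0 = (1.4142,7.0711,5.0000)
cross product → J_v[:, 0] = (-7.0711,1.4142,0.0000)
J_ω[:, 0] = z_0
entry J[0][0] = -7.0711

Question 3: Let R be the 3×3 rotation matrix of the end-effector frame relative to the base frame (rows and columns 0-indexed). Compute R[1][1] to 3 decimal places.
End-effector y-axis (col 1 of R) = (-0.7071,-0.7071,0.0000)
R[1][1] = -0.7071

-0.707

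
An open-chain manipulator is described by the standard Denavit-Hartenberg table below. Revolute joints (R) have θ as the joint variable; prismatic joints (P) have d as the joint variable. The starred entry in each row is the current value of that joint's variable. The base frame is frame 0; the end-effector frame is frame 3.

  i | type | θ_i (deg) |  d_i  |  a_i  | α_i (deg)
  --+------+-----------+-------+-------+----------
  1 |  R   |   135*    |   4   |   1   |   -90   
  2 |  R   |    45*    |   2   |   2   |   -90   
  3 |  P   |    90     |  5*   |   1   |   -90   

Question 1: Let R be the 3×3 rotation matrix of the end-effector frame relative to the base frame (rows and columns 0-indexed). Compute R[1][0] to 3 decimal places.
End-effector x-axis (col 0 of R) = (0.7071,0.7071,-0.0000)
R[1][0] = 0.7071

0.707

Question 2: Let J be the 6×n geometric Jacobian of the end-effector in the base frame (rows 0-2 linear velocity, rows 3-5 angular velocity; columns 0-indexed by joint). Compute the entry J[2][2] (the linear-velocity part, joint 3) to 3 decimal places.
prismatic axis z_2 = (0.5000,-0.5000,-0.7071)
J_v[:, 2] = z_2; J_ω[:, 2] = (0,0,0)
entry J[2][2] = -0.7071

-0.707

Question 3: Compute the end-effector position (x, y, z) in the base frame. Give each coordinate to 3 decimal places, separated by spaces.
after link 1: o_1 = (-0.7071, 0.7071, 4.0000)
after link 2: o_2 = (-3.1213, 0.2929, 2.5858)
after link 3: o_3 = (0.0858, -1.5000, -0.9497)

0.086 -1.500 -0.950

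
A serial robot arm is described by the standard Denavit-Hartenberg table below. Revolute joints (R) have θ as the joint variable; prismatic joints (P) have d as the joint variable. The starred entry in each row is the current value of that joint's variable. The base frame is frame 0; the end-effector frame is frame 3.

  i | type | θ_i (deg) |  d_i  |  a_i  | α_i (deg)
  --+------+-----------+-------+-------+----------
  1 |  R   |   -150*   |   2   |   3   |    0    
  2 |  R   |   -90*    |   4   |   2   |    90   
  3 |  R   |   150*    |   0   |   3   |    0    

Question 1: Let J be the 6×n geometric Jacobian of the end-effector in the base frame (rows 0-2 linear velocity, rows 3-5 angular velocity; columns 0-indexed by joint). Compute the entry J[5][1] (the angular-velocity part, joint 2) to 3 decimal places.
axis z_1 = (0.0000,0.0000,1.0000); lever o_n−o_1 = (0.2990,-0.5179,5.5000)
cross product → J_v[:, 1] = (0.5179,0.2990,-0.0000)
J_ω[:, 1] = z_1
entry J[5][1] = 1.0000

1.000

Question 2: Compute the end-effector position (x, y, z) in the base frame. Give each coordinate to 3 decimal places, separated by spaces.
after link 1: o_1 = (-2.5981, -1.5000, 2.0000)
after link 2: o_2 = (-3.5981, 0.2321, 6.0000)
after link 3: o_3 = (-2.2990, -2.0179, 7.5000)

-2.299 -2.018 7.500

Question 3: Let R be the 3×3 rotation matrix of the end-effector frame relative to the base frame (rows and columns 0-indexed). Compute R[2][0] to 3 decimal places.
0.500

End-effector x-axis (col 0 of R) = (0.4330,-0.7500,0.5000)
R[2][0] = 0.5000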